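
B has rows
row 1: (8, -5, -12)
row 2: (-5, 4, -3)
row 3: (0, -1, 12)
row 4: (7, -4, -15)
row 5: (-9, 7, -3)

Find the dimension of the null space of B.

1

Row reduce to echelon form.
R2 ← R2 + (5/8)·R1: [0, 7/8, -21/2]
R4 ← R4 − (7/8)·R1: [0, 3/8, -9/2]
R5 ← R5 + (9/8)·R1: [0, 11/8, -33/2]
R3 ← R3 + (8/7)·R2: [0, 0, 0]
R4 ← R4 − (3/7)·R2: [0, 0, 0]
R5 ← R5 − (11/7)·R2: [0, 0, 0]
2 nonzero rows, so rank(B) = 2.
B has 3 columns; by rank–nullity, nullity = 3 − 2 = 1.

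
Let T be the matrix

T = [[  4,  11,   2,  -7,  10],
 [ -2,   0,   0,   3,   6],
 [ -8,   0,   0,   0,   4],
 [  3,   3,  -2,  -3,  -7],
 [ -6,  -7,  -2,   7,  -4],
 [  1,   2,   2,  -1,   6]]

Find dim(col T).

5

Row reduce to echelon form.
R2 ← R2 + (1/2)·R1: [0, 11/2, 1, -1/2, 11]
R3 ← R3 + (2)·R1: [0, 22, 4, -14, 24]
R4 ← R4 − (3/4)·R1: [0, -21/4, -7/2, 9/4, -29/2]
R5 ← R5 + (3/2)·R1: [0, 19/2, 1, -7/2, 11]
R6 ← R6 − (1/4)·R1: [0, -3/4, 3/2, 3/4, 7/2]
R3 ← R3 − (4)·R2: [0, 0, 0, -12, -20]
R4 ← R4 + (21/22)·R2: [0, 0, -28/11, 39/22, -4]
R5 ← R5 − (19/11)·R2: [0, 0, -8/11, -29/11, -8]
R6 ← R6 + (3/22)·R2: [0, 0, 18/11, 15/22, 5]
Swap R3 ↔ R4
R5 ← R5 − (2/7)·R3: [0, 0, 0, -22/7, -48/7]
R6 ← R6 + (9/14)·R3: [0, 0, 0, 51/28, 17/7]
R5 ← R5 − (11/42)·R4: [0, 0, 0, 0, -34/21]
R6 ← R6 + (17/112)·R4: [0, 0, 0, 0, -17/28]
R6 ← R6 − (3/8)·R5: [0, 0, 0, 0, 0]
Echelon form has 5 nonzero rows, so rank(T) = 5.
The column space has dimension equal to the rank: 5.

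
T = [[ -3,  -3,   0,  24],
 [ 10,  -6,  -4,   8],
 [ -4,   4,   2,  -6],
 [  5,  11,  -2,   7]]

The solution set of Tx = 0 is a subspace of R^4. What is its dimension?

Row reduce to echelon form.
R2 ← R2 + (10/3)·R1: [0, -16, -4, 88]
R3 ← R3 − (4/3)·R1: [0, 8, 2, -38]
R4 ← R4 + (5/3)·R1: [0, 6, -2, 47]
R3 ← R3 + (1/2)·R2: [0, 0, 0, 6]
R4 ← R4 + (3/8)·R2: [0, 0, -7/2, 80]
Swap R3 ↔ R4
4 nonzero rows, so rank(T) = 4.
T has 4 columns; by rank–nullity, nullity = 4 − 4 = 0.

0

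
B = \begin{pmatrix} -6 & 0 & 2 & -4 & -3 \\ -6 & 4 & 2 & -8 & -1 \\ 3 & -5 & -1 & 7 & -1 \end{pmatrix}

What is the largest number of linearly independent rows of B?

2

Row reduce to echelon form.
R2 ← R2 − R1: [0, 4, 0, -4, 2]
R3 ← R3 + (1/2)·R1: [0, -5, 0, 5, -5/2]
R3 ← R3 + (5/4)·R2: [0, 0, 0, 0, 0]
Echelon form has 2 nonzero rows, so rank(B) = 2.
The rank gives the maximum number of linearly independent rows: 2.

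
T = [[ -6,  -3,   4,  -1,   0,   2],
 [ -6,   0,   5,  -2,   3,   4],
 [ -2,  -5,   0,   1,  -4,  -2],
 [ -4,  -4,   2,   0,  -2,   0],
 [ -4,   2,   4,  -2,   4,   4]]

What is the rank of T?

Row reduce to echelon form.
R2 ← R2 − R1: [0, 3, 1, -1, 3, 2]
R3 ← R3 − (1/3)·R1: [0, -4, -4/3, 4/3, -4, -8/3]
R4 ← R4 − (2/3)·R1: [0, -2, -2/3, 2/3, -2, -4/3]
R5 ← R5 − (2/3)·R1: [0, 4, 4/3, -4/3, 4, 8/3]
R3 ← R3 + (4/3)·R2: [0, 0, 0, 0, 0, 0]
R4 ← R4 + (2/3)·R2: [0, 0, 0, 0, 0, 0]
R5 ← R5 − (4/3)·R2: [0, 0, 0, 0, 0, 0]
Echelon form has 2 nonzero rows, so rank(T) = 2.

2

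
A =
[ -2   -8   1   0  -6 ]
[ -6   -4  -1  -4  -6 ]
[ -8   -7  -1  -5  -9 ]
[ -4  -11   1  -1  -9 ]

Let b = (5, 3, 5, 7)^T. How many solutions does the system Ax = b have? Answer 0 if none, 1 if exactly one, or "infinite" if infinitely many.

Row reduce the augmented matrix [A | b].
R2 ← R2 − (3)·R1: [0, 20, -4, -4, 12, -12]
R3 ← R3 − (4)·R1: [0, 25, -5, -5, 15, -15]
R4 ← R4 − (2)·R1: [0, 5, -1, -1, 3, -3]
R3 ← R3 − (5/4)·R2: [0, 0, 0, 0, 0, 0]
R4 ← R4 − (1/4)·R2: [0, 0, 0, 0, 0, 0]
The echelon form has 2 nonzero rows, and every pivot lies in the first 5 columns, so rank(A) = rank([A|b]) = 2.
The system is consistent.
rank = 2 < 5 unknowns, so there are infinitely many solutions.

infinite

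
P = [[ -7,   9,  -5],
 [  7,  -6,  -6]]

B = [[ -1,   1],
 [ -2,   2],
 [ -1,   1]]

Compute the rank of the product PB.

First compute PB:
[[ -6,   6],
 [ 11, -11]]
Now row reduce the product.
R2 ← R2 + (11/6)·R1: [0, 0]
1 nonzero row, so rank(PB) = 1.

1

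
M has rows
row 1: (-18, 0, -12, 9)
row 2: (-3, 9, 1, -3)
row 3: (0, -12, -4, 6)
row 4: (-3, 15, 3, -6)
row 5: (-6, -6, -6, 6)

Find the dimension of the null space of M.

Row reduce to echelon form.
R2 ← R2 − (1/6)·R1: [0, 9, 3, -9/2]
R4 ← R4 − (1/6)·R1: [0, 15, 5, -15/2]
R5 ← R5 − (1/3)·R1: [0, -6, -2, 3]
R3 ← R3 + (4/3)·R2: [0, 0, 0, 0]
R4 ← R4 − (5/3)·R2: [0, 0, 0, 0]
R5 ← R5 + (2/3)·R2: [0, 0, 0, 0]
2 nonzero rows, so rank(M) = 2.
M has 4 columns; by rank–nullity, nullity = 4 − 2 = 2.

2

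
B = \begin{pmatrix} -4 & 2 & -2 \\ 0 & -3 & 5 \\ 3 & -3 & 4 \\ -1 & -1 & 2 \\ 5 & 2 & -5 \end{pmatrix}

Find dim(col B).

2

Row reduce to echelon form.
R3 ← R3 + (3/4)·R1: [0, -3/2, 5/2]
R4 ← R4 − (1/4)·R1: [0, -3/2, 5/2]
R5 ← R5 + (5/4)·R1: [0, 9/2, -15/2]
R3 ← R3 − (1/2)·R2: [0, 0, 0]
R4 ← R4 − (1/2)·R2: [0, 0, 0]
R5 ← R5 + (3/2)·R2: [0, 0, 0]
Echelon form has 2 nonzero rows, so rank(B) = 2.
The column space has dimension equal to the rank: 2.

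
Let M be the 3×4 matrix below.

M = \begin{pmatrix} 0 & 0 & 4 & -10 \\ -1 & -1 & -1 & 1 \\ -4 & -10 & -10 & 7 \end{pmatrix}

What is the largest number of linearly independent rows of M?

3

Row reduce to echelon form.
Swap R1 ↔ R2
R3 ← R3 − (4)·R1: [0, -6, -6, 3]
Swap R2 ↔ R3
Echelon form has 3 nonzero rows, so rank(M) = 3.
The rank gives the maximum number of linearly independent rows: 3.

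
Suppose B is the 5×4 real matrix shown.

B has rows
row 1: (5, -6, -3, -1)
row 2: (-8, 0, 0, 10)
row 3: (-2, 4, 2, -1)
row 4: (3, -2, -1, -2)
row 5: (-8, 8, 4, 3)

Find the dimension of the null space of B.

2

Row reduce to echelon form.
R2 ← R2 + (8/5)·R1: [0, -48/5, -24/5, 42/5]
R3 ← R3 + (2/5)·R1: [0, 8/5, 4/5, -7/5]
R4 ← R4 − (3/5)·R1: [0, 8/5, 4/5, -7/5]
R5 ← R5 + (8/5)·R1: [0, -8/5, -4/5, 7/5]
R3 ← R3 + (1/6)·R2: [0, 0, 0, 0]
R4 ← R4 + (1/6)·R2: [0, 0, 0, 0]
R5 ← R5 − (1/6)·R2: [0, 0, 0, 0]
2 nonzero rows, so rank(B) = 2.
B has 4 columns; by rank–nullity, nullity = 4 − 2 = 2.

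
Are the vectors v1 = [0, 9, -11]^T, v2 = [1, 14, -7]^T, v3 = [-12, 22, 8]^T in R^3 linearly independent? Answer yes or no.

yes

Form the matrix with these vectors as rows and row reduce.
Swap R1 ↔ R2
R3 ← R3 + (12)·R1: [0, 190, -76]
R3 ← R3 − (190/9)·R2: [0, 0, 1406/9]
3 nonzero rows, so the 3 vectors span a space of dimension 3.
Since 3 = 3, the vectors are linearly independent.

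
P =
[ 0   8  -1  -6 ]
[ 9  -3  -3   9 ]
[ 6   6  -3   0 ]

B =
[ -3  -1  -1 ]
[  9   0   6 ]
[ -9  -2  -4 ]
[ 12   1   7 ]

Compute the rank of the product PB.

2

First compute PB:
[[  9,  -4,  10],
 [ 81,   6,  48],
 [ 63,   0,  42]]
Now row reduce the product.
R2 ← R2 − (9)·R1: [0, 42, -42]
R3 ← R3 − (7)·R1: [0, 28, -28]
R3 ← R3 − (2/3)·R2: [0, 0, 0]
2 nonzero rows, so rank(PB) = 2.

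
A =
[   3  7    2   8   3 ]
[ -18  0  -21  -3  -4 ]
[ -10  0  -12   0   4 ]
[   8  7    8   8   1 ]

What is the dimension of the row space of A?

Row reduce to echelon form.
R2 ← R2 + (6)·R1: [0, 42, -9, 45, 14]
R3 ← R3 + (10/3)·R1: [0, 70/3, -16/3, 80/3, 14]
R4 ← R4 − (8/3)·R1: [0, -35/3, 8/3, -40/3, -7]
R3 ← R3 − (5/9)·R2: [0, 0, -1/3, 5/3, 56/9]
R4 ← R4 + (5/18)·R2: [0, 0, 1/6, -5/6, -28/9]
R4 ← R4 + (1/2)·R3: [0, 0, 0, 0, 0]
Echelon form has 3 nonzero rows, so rank(A) = 3.
The row space has dimension equal to the rank: 3.

3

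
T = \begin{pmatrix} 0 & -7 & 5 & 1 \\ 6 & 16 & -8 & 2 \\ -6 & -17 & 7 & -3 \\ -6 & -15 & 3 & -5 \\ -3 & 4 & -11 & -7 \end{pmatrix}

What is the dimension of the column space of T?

3

Row reduce to echelon form.
Swap R1 ↔ R2
R3 ← R3 + R1: [0, -1, -1, -1]
R4 ← R4 + R1: [0, 1, -5, -3]
R5 ← R5 + (1/2)·R1: [0, 12, -15, -6]
R3 ← R3 − (1/7)·R2: [0, 0, -12/7, -8/7]
R4 ← R4 + (1/7)·R2: [0, 0, -30/7, -20/7]
R5 ← R5 + (12/7)·R2: [0, 0, -45/7, -30/7]
R4 ← R4 − (5/2)·R3: [0, 0, 0, 0]
R5 ← R5 − (15/4)·R3: [0, 0, 0, 0]
Echelon form has 3 nonzero rows, so rank(T) = 3.
The column space has dimension equal to the rank: 3.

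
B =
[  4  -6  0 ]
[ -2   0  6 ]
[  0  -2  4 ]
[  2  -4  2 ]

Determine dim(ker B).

1

Row reduce to echelon form.
R2 ← R2 + (1/2)·R1: [0, -3, 6]
R4 ← R4 − (1/2)·R1: [0, -1, 2]
R3 ← R3 − (2/3)·R2: [0, 0, 0]
R4 ← R4 − (1/3)·R2: [0, 0, 0]
2 nonzero rows, so rank(B) = 2.
B has 3 columns; by rank–nullity, nullity = 3 − 2 = 1.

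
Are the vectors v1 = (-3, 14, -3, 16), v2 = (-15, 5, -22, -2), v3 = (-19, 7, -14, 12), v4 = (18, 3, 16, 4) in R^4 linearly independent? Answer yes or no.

Form the matrix with these vectors as rows and row reduce.
R2 ← R2 − (5)·R1: [0, -65, -7, -82]
R3 ← R3 − (19/3)·R1: [0, -245/3, 5, -268/3]
R4 ← R4 + (6)·R1: [0, 87, -2, 100]
R3 ← R3 − (49/39)·R2: [0, 0, 538/39, 178/13]
R4 ← R4 + (87/65)·R2: [0, 0, -739/65, -634/65]
R4 ← R4 + (2217/2690)·R3: [0, 0, 0, 2059/1345]
4 nonzero rows, so the 4 vectors span a space of dimension 4.
Since 4 = 4, the vectors are linearly independent.

yes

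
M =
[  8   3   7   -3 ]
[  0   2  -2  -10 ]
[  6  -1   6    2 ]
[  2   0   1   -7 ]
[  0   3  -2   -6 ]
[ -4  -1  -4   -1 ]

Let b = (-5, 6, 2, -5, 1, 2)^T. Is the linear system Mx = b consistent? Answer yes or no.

Row reduce the augmented matrix [M | b].
R3 ← R3 − (3/4)·R1: [0, -13/4, 3/4, 17/4, 23/4]
R4 ← R4 − (1/4)·R1: [0, -3/4, -3/4, -25/4, -15/4]
R6 ← R6 + (1/2)·R1: [0, 1/2, -1/2, -5/2, -1/2]
R3 ← R3 + (13/8)·R2: [0, 0, -5/2, -12, 31/2]
R4 ← R4 + (3/8)·R2: [0, 0, -3/2, -10, -3/2]
R5 ← R5 − (3/2)·R2: [0, 0, 1, 9, -8]
R6 ← R6 − (1/4)·R2: [0, 0, 0, 0, -2]
R4 ← R4 − (3/5)·R3: [0, 0, 0, -14/5, -54/5]
R5 ← R5 + (2/5)·R3: [0, 0, 0, 21/5, -9/5]
R5 ← R5 + (3/2)·R4: [0, 0, 0, 0, -18]
R6 ← R6 − (1/9)·R5: [0, 0, 0, 0, 0]
The echelon form has 5 nonzero rows; the last pivot sits in the augmented column, so rank(M) = 4 but rank([M|b]) = 5.
Since the ranks differ, the system is inconsistent.

no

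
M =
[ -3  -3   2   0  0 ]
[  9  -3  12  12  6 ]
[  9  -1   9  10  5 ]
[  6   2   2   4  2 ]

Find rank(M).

Row reduce to echelon form.
R2 ← R2 + (3)·R1: [0, -12, 18, 12, 6]
R3 ← R3 + (3)·R1: [0, -10, 15, 10, 5]
R4 ← R4 + (2)·R1: [0, -4, 6, 4, 2]
R3 ← R3 − (5/6)·R2: [0, 0, 0, 0, 0]
R4 ← R4 − (1/3)·R2: [0, 0, 0, 0, 0]
Echelon form has 2 nonzero rows, so rank(M) = 2.

2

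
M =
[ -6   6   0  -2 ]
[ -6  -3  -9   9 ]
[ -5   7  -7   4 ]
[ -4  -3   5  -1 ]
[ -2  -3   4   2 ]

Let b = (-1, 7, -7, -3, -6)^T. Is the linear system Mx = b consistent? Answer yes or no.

Row reduce the augmented matrix [M | b].
R2 ← R2 − R1: [0, -9, -9, 11, 8]
R3 ← R3 − (5/6)·R1: [0, 2, -7, 17/3, -37/6]
R4 ← R4 − (2/3)·R1: [0, -7, 5, 1/3, -7/3]
R5 ← R5 − (1/3)·R1: [0, -5, 4, 8/3, -17/3]
R3 ← R3 + (2/9)·R2: [0, 0, -9, 73/9, -79/18]
R4 ← R4 − (7/9)·R2: [0, 0, 12, -74/9, -77/9]
R5 ← R5 − (5/9)·R2: [0, 0, 9, -31/9, -91/9]
R4 ← R4 + (4/3)·R3: [0, 0, 0, 70/27, -389/27]
R5 ← R5 + R3: [0, 0, 0, 14/3, -29/2]
R5 ← R5 − (9/5)·R4: [0, 0, 0, 0, 343/30]
The echelon form has 5 nonzero rows; the last pivot sits in the augmented column, so rank(M) = 4 but rank([M|b]) = 5.
Since the ranks differ, the system is inconsistent.

no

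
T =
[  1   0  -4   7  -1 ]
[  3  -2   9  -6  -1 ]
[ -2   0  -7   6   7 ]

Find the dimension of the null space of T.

2

Row reduce to echelon form.
R2 ← R2 − (3)·R1: [0, -2, 21, -27, 2]
R3 ← R3 + (2)·R1: [0, 0, -15, 20, 5]
3 nonzero rows, so rank(T) = 3.
T has 5 columns; by rank–nullity, nullity = 5 − 3 = 2.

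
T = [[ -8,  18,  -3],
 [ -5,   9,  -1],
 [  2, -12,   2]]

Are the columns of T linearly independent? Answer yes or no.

Row reduce T to echelon form.
R2 ← R2 − (5/8)·R1: [0, -9/4, 7/8]
R3 ← R3 + (1/4)·R1: [0, -15/2, 5/4]
R3 ← R3 − (10/3)·R2: [0, 0, -5/3]
3 pivots among 3 columns.
Every column is a pivot column, so the columns are linearly independent.

yes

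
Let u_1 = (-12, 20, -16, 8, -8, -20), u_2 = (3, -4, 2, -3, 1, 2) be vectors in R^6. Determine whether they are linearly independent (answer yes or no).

Form the matrix with these vectors as rows and row reduce.
R2 ← R2 + (1/4)·R1: [0, 1, -2, -1, -1, -3]
2 nonzero rows, so the 2 vectors span a space of dimension 2.
Since 2 = 2, the vectors are linearly independent.

yes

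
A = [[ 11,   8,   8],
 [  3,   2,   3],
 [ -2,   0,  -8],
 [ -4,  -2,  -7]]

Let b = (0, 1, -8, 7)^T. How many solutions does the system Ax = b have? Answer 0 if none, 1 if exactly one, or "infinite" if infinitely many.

Row reduce the augmented matrix [A | b].
R2 ← R2 − (3/11)·R1: [0, -2/11, 9/11, 1]
R3 ← R3 + (2/11)·R1: [0, 16/11, -72/11, -8]
R4 ← R4 + (4/11)·R1: [0, 10/11, -45/11, 7]
R3 ← R3 + (8)·R2: [0, 0, 0, 0]
R4 ← R4 + (5)·R2: [0, 0, 0, 12]
Swap R3 ↔ R4
The echelon form has 3 nonzero rows; the last pivot sits in the augmented column, so rank(A) = 2 but rank([A|b]) = 3.
Since the ranks differ, the system is inconsistent.
It has no solutions.

0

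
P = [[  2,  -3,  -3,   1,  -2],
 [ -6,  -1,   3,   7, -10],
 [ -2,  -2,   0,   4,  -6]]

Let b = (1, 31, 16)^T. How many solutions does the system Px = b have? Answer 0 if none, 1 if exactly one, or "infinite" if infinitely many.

infinite

Row reduce the augmented matrix [P | b].
R2 ← R2 + (3)·R1: [0, -10, -6, 10, -16, 34]
R3 ← R3 + R1: [0, -5, -3, 5, -8, 17]
R3 ← R3 − (1/2)·R2: [0, 0, 0, 0, 0, 0]
The echelon form has 2 nonzero rows, and every pivot lies in the first 5 columns, so rank(P) = rank([P|b]) = 2.
The system is consistent.
rank = 2 < 5 unknowns, so there are infinitely many solutions.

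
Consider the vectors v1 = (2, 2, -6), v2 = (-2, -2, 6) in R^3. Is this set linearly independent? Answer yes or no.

Form the matrix with these vectors as rows and row reduce.
R2 ← R2 + R1: [0, 0, 0]
1 nonzero row, so the 2 vectors span a space of dimension 1.
Since 1 < 2, the vectors are linearly dependent.

no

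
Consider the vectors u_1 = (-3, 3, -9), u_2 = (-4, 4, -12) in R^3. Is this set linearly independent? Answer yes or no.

no

Form the matrix with these vectors as rows and row reduce.
R2 ← R2 − (4/3)·R1: [0, 0, 0]
1 nonzero row, so the 2 vectors span a space of dimension 1.
Since 1 < 2, the vectors are linearly dependent.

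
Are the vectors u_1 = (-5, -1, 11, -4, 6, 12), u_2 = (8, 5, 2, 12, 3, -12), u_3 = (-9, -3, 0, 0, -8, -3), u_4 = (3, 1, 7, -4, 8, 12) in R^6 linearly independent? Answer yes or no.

yes

Form the matrix with these vectors as rows and row reduce.
R2 ← R2 + (8/5)·R1: [0, 17/5, 98/5, 28/5, 63/5, 36/5]
R3 ← R3 − (9/5)·R1: [0, -6/5, -99/5, 36/5, -94/5, -123/5]
R4 ← R4 + (3/5)·R1: [0, 2/5, 68/5, -32/5, 58/5, 96/5]
R3 ← R3 + (6/17)·R2: [0, 0, -219/17, 156/17, -244/17, -375/17]
R4 ← R4 − (2/17)·R2: [0, 0, 192/17, -120/17, 172/17, 312/17]
R4 ← R4 + (64/73)·R3: [0, 0, 0, 72/73, -180/73, -72/73]
4 nonzero rows, so the 4 vectors span a space of dimension 4.
Since 4 = 4, the vectors are linearly independent.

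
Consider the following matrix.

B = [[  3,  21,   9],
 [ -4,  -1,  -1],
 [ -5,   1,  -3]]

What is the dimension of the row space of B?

Row reduce to echelon form.
R2 ← R2 + (4/3)·R1: [0, 27, 11]
R3 ← R3 + (5/3)·R1: [0, 36, 12]
R3 ← R3 − (4/3)·R2: [0, 0, -8/3]
Echelon form has 3 nonzero rows, so rank(B) = 3.
The row space has dimension equal to the rank: 3.

3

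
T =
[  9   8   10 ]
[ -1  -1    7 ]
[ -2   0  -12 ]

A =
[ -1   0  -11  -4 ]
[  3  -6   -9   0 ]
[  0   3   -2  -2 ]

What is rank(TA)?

First compute TA:
[[ 15, -18, -191, -56],
 [ -2,  27,   6, -10],
 [  2, -36,  46,  32]]
Now row reduce the product.
R2 ← R2 + (2/15)·R1: [0, 123/5, -292/15, -262/15]
R3 ← R3 − (2/15)·R1: [0, -168/5, 1072/15, 592/15]
R3 ← R3 + (56/41)·R2: [0, 0, 1840/41, 640/41]
3 nonzero rows, so rank(TA) = 3.

3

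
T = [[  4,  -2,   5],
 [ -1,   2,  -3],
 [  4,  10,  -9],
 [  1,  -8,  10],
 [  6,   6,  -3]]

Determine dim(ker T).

Row reduce to echelon form.
R2 ← R2 + (1/4)·R1: [0, 3/2, -7/4]
R3 ← R3 − R1: [0, 12, -14]
R4 ← R4 − (1/4)·R1: [0, -15/2, 35/4]
R5 ← R5 − (3/2)·R1: [0, 9, -21/2]
R3 ← R3 − (8)·R2: [0, 0, 0]
R4 ← R4 + (5)·R2: [0, 0, 0]
R5 ← R5 − (6)·R2: [0, 0, 0]
2 nonzero rows, so rank(T) = 2.
T has 3 columns; by rank–nullity, nullity = 3 − 2 = 1.

1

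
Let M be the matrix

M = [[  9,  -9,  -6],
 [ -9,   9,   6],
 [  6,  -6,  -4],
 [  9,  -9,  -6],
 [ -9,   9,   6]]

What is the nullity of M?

2

Row reduce to echelon form.
R2 ← R2 + R1: [0, 0, 0]
R3 ← R3 − (2/3)·R1: [0, 0, 0]
R4 ← R4 − R1: [0, 0, 0]
R5 ← R5 + R1: [0, 0, 0]
1 nonzero row, so rank(M) = 1.
M has 3 columns; by rank–nullity, nullity = 3 − 1 = 2.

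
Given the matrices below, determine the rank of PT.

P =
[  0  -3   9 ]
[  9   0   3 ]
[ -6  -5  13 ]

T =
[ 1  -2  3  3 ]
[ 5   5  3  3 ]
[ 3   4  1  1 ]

2

First compute PT:
[[ 12,  21,   0,   0],
 [ 18,  -6,  30,  30],
 [  8,  39, -20, -20]]
Now row reduce the product.
R2 ← R2 − (3/2)·R1: [0, -75/2, 30, 30]
R3 ← R3 − (2/3)·R1: [0, 25, -20, -20]
R3 ← R3 + (2/3)·R2: [0, 0, 0, 0]
2 nonzero rows, so rank(PT) = 2.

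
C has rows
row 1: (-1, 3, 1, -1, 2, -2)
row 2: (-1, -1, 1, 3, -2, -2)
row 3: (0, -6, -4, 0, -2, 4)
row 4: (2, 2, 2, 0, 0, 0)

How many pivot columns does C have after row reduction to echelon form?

3

Row reduce to echelon form.
R2 ← R2 − R1: [0, -4, 0, 4, -4, 0]
R4 ← R4 + (2)·R1: [0, 8, 4, -2, 4, -4]
R3 ← R3 − (3/2)·R2: [0, 0, -4, -6, 4, 4]
R4 ← R4 + (2)·R2: [0, 0, 4, 6, -4, -4]
R4 ← R4 + R3: [0, 0, 0, 0, 0, 0]
Echelon form has 3 nonzero rows, so rank(C) = 3.
Each nonzero row contributes one pivot column: 3 pivot columns.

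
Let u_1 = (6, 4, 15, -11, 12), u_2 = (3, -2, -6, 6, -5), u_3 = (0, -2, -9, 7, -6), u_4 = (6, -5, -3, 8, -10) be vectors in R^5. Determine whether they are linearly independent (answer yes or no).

Form the matrix with these vectors as rows and row reduce.
R2 ← R2 − (1/2)·R1: [0, -4, -27/2, 23/2, -11]
R4 ← R4 − R1: [0, -9, -18, 19, -22]
R3 ← R3 − (1/2)·R2: [0, 0, -9/4, 5/4, -1/2]
R4 ← R4 − (9/4)·R2: [0, 0, 99/8, -55/8, 11/4]
R4 ← R4 + (11/2)·R3: [0, 0, 0, 0, 0]
3 nonzero rows, so the 4 vectors span a space of dimension 3.
Since 3 < 4, the vectors are linearly dependent.

no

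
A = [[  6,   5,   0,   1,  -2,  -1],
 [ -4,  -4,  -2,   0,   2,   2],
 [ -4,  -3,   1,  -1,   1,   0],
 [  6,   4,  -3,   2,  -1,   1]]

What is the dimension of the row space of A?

Row reduce to echelon form.
R2 ← R2 + (2/3)·R1: [0, -2/3, -2, 2/3, 2/3, 4/3]
R3 ← R3 + (2/3)·R1: [0, 1/3, 1, -1/3, -1/3, -2/3]
R4 ← R4 − R1: [0, -1, -3, 1, 1, 2]
R3 ← R3 + (1/2)·R2: [0, 0, 0, 0, 0, 0]
R4 ← R4 − (3/2)·R2: [0, 0, 0, 0, 0, 0]
Echelon form has 2 nonzero rows, so rank(A) = 2.
The row space has dimension equal to the rank: 2.

2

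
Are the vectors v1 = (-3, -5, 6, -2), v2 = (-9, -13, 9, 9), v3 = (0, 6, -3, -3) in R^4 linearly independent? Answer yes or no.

yes

Form the matrix with these vectors as rows and row reduce.
R2 ← R2 − (3)·R1: [0, 2, -9, 15]
R3 ← R3 − (3)·R2: [0, 0, 24, -48]
3 nonzero rows, so the 3 vectors span a space of dimension 3.
Since 3 = 3, the vectors are linearly independent.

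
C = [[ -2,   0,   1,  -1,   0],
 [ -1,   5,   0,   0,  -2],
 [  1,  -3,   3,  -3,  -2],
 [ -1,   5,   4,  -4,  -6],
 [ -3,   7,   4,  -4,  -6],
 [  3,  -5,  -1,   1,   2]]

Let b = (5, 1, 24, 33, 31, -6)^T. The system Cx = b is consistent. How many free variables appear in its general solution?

2

Row reduce the augmented matrix [C | b].
R2 ← R2 − (1/2)·R1: [0, 5, -1/2, 1/2, -2, -3/2]
R3 ← R3 + (1/2)·R1: [0, -3, 7/2, -7/2, -2, 53/2]
R4 ← R4 − (1/2)·R1: [0, 5, 7/2, -7/2, -6, 61/2]
R5 ← R5 − (3/2)·R1: [0, 7, 5/2, -5/2, -6, 47/2]
R6 ← R6 + (3/2)·R1: [0, -5, 1/2, -1/2, 2, 3/2]
R3 ← R3 + (3/5)·R2: [0, 0, 16/5, -16/5, -16/5, 128/5]
R4 ← R4 − R2: [0, 0, 4, -4, -4, 32]
R5 ← R5 − (7/5)·R2: [0, 0, 16/5, -16/5, -16/5, 128/5]
R6 ← R6 + R2: [0, 0, 0, 0, 0, 0]
R4 ← R4 − (5/4)·R3: [0, 0, 0, 0, 0, 0]
R5 ← R5 − R3: [0, 0, 0, 0, 0, 0]
The echelon form has 3 nonzero rows, and every pivot lies in the first 5 columns, so rank(C) = rank([C|b]) = 3.
The system is consistent.
Free variables = (unknowns) − (rank) = 5 − 3 = 2.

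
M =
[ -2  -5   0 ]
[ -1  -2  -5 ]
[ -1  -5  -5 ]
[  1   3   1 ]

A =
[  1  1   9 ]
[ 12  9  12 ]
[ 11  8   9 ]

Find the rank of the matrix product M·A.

First compute MA:
[[-62, -47, -78],
 [-80, -59, -78],
 [-116, -86, -114],
 [ 48,  36,  54]]
Now row reduce the product.
R2 ← R2 − (40/31)·R1: [0, 51/31, 702/31]
R3 ← R3 − (58/31)·R1: [0, 60/31, 990/31]
R4 ← R4 + (24/31)·R1: [0, -12/31, -198/31]
R3 ← R3 − (20/17)·R2: [0, 0, 90/17]
R4 ← R4 + (4/17)·R2: [0, 0, -18/17]
R4 ← R4 + (1/5)·R3: [0, 0, 0]
3 nonzero rows, so rank(MA) = 3.

3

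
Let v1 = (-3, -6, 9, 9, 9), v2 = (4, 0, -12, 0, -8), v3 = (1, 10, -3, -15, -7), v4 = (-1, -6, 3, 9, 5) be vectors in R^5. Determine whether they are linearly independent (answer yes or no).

Form the matrix with these vectors as rows and row reduce.
R2 ← R2 + (4/3)·R1: [0, -8, 0, 12, 4]
R3 ← R3 + (1/3)·R1: [0, 8, 0, -12, -4]
R4 ← R4 − (1/3)·R1: [0, -4, 0, 6, 2]
R3 ← R3 + R2: [0, 0, 0, 0, 0]
R4 ← R4 − (1/2)·R2: [0, 0, 0, 0, 0]
2 nonzero rows, so the 4 vectors span a space of dimension 2.
Since 2 < 4, the vectors are linearly dependent.

no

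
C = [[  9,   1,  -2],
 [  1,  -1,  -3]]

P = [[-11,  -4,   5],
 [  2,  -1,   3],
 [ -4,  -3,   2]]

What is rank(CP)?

First compute CP:
[[-89, -31,  44],
 [ -1,   6,  -4]]
Now row reduce the product.
R2 ← R2 − (1/89)·R1: [0, 565/89, -400/89]
2 nonzero rows, so rank(CP) = 2.

2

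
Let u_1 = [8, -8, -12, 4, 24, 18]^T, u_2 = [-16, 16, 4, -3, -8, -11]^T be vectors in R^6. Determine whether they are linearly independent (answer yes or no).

yes

Form the matrix with these vectors as rows and row reduce.
R2 ← R2 + (2)·R1: [0, 0, -20, 5, 40, 25]
2 nonzero rows, so the 2 vectors span a space of dimension 2.
Since 2 = 2, the vectors are linearly independent.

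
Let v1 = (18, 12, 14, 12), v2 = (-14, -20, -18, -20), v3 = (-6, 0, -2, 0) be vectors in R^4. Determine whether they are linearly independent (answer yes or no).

Form the matrix with these vectors as rows and row reduce.
R2 ← R2 + (7/9)·R1: [0, -32/3, -64/9, -32/3]
R3 ← R3 + (1/3)·R1: [0, 4, 8/3, 4]
R3 ← R3 + (3/8)·R2: [0, 0, 0, 0]
2 nonzero rows, so the 3 vectors span a space of dimension 2.
Since 2 < 3, the vectors are linearly dependent.

no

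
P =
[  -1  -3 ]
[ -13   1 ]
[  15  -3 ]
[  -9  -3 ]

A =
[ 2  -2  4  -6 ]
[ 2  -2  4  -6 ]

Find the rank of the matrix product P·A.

1

First compute PA:
[[ -8,   8, -16,  24],
 [-24,  24, -48,  72],
 [ 24, -24,  48, -72],
 [-24,  24, -48,  72]]
Now row reduce the product.
R2 ← R2 − (3)·R1: [0, 0, 0, 0]
R3 ← R3 + (3)·R1: [0, 0, 0, 0]
R4 ← R4 − (3)·R1: [0, 0, 0, 0]
1 nonzero row, so rank(PA) = 1.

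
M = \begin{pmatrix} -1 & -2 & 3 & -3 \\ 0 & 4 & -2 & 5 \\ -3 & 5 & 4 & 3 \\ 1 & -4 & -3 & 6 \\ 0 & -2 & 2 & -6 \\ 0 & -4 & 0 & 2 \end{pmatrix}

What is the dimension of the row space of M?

3

Row reduce to echelon form.
R3 ← R3 − (3)·R1: [0, 11, -5, 12]
R4 ← R4 + R1: [0, -6, 0, 3]
R3 ← R3 − (11/4)·R2: [0, 0, 1/2, -7/4]
R4 ← R4 + (3/2)·R2: [0, 0, -3, 21/2]
R5 ← R5 + (1/2)·R2: [0, 0, 1, -7/2]
R6 ← R6 + R2: [0, 0, -2, 7]
R4 ← R4 + (6)·R3: [0, 0, 0, 0]
R5 ← R5 − (2)·R3: [0, 0, 0, 0]
R6 ← R6 + (4)·R3: [0, 0, 0, 0]
Echelon form has 3 nonzero rows, so rank(M) = 3.
The row space has dimension equal to the rank: 3.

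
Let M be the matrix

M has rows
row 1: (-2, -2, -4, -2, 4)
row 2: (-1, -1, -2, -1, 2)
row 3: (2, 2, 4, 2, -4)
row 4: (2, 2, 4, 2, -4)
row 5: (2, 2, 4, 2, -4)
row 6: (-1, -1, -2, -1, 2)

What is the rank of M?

1

Row reduce to echelon form.
R2 ← R2 − (1/2)·R1: [0, 0, 0, 0, 0]
R3 ← R3 + R1: [0, 0, 0, 0, 0]
R4 ← R4 + R1: [0, 0, 0, 0, 0]
R5 ← R5 + R1: [0, 0, 0, 0, 0]
R6 ← R6 − (1/2)·R1: [0, 0, 0, 0, 0]
Echelon form has 1 nonzero row, so rank(M) = 1.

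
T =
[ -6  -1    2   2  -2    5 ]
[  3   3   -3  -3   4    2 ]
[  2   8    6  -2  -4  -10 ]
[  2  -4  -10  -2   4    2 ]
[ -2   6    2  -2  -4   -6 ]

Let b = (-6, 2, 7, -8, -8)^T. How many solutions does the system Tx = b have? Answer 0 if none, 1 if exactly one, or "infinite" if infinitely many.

Row reduce the augmented matrix [T | b].
R2 ← R2 + (1/2)·R1: [0, 5/2, -2, -2, 3, 9/2, -1]
R3 ← R3 + (1/3)·R1: [0, 23/3, 20/3, -4/3, -14/3, -25/3, 5]
R4 ← R4 + (1/3)·R1: [0, -13/3, -28/3, -4/3, 10/3, 11/3, -10]
R5 ← R5 − (1/3)·R1: [0, 19/3, 4/3, -8/3, -10/3, -23/3, -6]
R3 ← R3 − (46/15)·R2: [0, 0, 64/5, 24/5, -208/15, -332/15, 121/15]
R4 ← R4 + (26/15)·R2: [0, 0, -64/5, -24/5, 128/15, 172/15, -176/15]
R5 ← R5 − (38/15)·R2: [0, 0, 32/5, 12/5, -164/15, -286/15, -52/15]
R4 ← R4 + R3: [0, 0, 0, 0, -16/3, -32/3, -11/3]
R5 ← R5 − (1/2)·R3: [0, 0, 0, 0, -4, -8, -15/2]
R5 ← R5 − (3/4)·R4: [0, 0, 0, 0, 0, 0, -19/4]
The echelon form has 5 nonzero rows; the last pivot sits in the augmented column, so rank(T) = 4 but rank([T|b]) = 5.
Since the ranks differ, the system is inconsistent.
It has no solutions.

0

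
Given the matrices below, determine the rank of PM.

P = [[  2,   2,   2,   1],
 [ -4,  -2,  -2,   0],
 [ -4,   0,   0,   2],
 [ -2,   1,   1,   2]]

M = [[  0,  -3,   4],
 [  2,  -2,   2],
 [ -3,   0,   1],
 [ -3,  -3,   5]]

First compute PM:
[[ -5, -13,  19],
 [  2,  16, -22],
 [ -6,   6,  -6],
 [ -7,  -2,   5]]
Now row reduce the product.
R2 ← R2 + (2/5)·R1: [0, 54/5, -72/5]
R3 ← R3 − (6/5)·R1: [0, 108/5, -144/5]
R4 ← R4 − (7/5)·R1: [0, 81/5, -108/5]
R3 ← R3 − (2)·R2: [0, 0, 0]
R4 ← R4 − (3/2)·R2: [0, 0, 0]
2 nonzero rows, so rank(PM) = 2.

2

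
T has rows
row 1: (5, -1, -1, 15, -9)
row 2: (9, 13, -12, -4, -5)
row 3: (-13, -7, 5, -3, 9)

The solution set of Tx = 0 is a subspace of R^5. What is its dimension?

Row reduce to echelon form.
R2 ← R2 − (9/5)·R1: [0, 74/5, -51/5, -31, 56/5]
R3 ← R3 + (13/5)·R1: [0, -48/5, 12/5, 36, -72/5]
R3 ← R3 + (24/37)·R2: [0, 0, -156/37, 588/37, -264/37]
3 nonzero rows, so rank(T) = 3.
T has 5 columns; by rank–nullity, nullity = 5 − 3 = 2.

2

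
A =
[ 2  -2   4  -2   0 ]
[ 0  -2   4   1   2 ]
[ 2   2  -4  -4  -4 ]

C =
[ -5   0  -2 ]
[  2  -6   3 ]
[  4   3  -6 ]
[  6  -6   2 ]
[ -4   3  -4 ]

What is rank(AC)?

First compute AC:
[[-10,  36, -38],
 [ 10,  24, -36],
 [-30, -12,  34]]
Now row reduce the product.
R2 ← R2 + R1: [0, 60, -74]
R3 ← R3 − (3)·R1: [0, -120, 148]
R3 ← R3 + (2)·R2: [0, 0, 0]
2 nonzero rows, so rank(AC) = 2.

2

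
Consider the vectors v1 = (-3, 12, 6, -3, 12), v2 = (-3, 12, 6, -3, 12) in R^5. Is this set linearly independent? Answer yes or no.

Form the matrix with these vectors as rows and row reduce.
R2 ← R2 − R1: [0, 0, 0, 0, 0]
1 nonzero row, so the 2 vectors span a space of dimension 1.
Since 1 < 2, the vectors are linearly dependent.

no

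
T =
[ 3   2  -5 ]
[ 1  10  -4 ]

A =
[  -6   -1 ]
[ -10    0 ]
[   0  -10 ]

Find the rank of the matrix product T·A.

First compute TA:
[[-38,  47],
 [-106,  39]]
Now row reduce the product.
R2 ← R2 − (53/19)·R1: [0, -1750/19]
2 nonzero rows, so rank(TA) = 2.

2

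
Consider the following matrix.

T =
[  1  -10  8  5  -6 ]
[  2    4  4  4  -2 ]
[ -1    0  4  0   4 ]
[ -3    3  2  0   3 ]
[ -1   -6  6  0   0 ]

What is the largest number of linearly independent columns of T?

5

Row reduce to echelon form.
R2 ← R2 − (2)·R1: [0, 24, -12, -6, 10]
R3 ← R3 + R1: [0, -10, 12, 5, -2]
R4 ← R4 + (3)·R1: [0, -27, 26, 15, -15]
R5 ← R5 + R1: [0, -16, 14, 5, -6]
R3 ← R3 + (5/12)·R2: [0, 0, 7, 5/2, 13/6]
R4 ← R4 + (9/8)·R2: [0, 0, 25/2, 33/4, -15/4]
R5 ← R5 + (2/3)·R2: [0, 0, 6, 1, 2/3]
R4 ← R4 − (25/14)·R3: [0, 0, 0, 53/14, -160/21]
R5 ← R5 − (6/7)·R3: [0, 0, 0, -8/7, -25/21]
R5 ← R5 + (16/53)·R4: [0, 0, 0, 0, -185/53]
Echelon form has 5 nonzero rows, so rank(T) = 5.
The rank gives the maximum number of linearly independent columns: 5.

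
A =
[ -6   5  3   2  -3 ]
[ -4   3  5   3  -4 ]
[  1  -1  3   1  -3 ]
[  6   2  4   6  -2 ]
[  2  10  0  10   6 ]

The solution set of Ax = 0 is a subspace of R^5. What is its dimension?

Row reduce to echelon form.
R2 ← R2 − (2/3)·R1: [0, -1/3, 3, 5/3, -2]
R3 ← R3 + (1/6)·R1: [0, -1/6, 7/2, 4/3, -7/2]
R4 ← R4 + R1: [0, 7, 7, 8, -5]
R5 ← R5 + (1/3)·R1: [0, 35/3, 1, 32/3, 5]
R3 ← R3 − (1/2)·R2: [0, 0, 2, 1/2, -5/2]
R4 ← R4 + (21)·R2: [0, 0, 70, 43, -47]
R5 ← R5 + (35)·R2: [0, 0, 106, 69, -65]
R4 ← R4 − (35)·R3: [0, 0, 0, 51/2, 81/2]
R5 ← R5 − (53)·R3: [0, 0, 0, 85/2, 135/2]
R5 ← R5 − (5/3)·R4: [0, 0, 0, 0, 0]
4 nonzero rows, so rank(A) = 4.
A has 5 columns; by rank–nullity, nullity = 5 − 4 = 1.

1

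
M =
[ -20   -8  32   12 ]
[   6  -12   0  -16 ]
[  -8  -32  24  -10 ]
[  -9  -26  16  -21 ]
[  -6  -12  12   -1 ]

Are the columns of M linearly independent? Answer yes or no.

Row reduce M to echelon form.
R2 ← R2 + (3/10)·R1: [0, -72/5, 48/5, -62/5]
R3 ← R3 − (2/5)·R1: [0, -144/5, 56/5, -74/5]
R4 ← R4 − (9/20)·R1: [0, -112/5, 8/5, -132/5]
R5 ← R5 − (3/10)·R1: [0, -48/5, 12/5, -23/5]
R3 ← R3 − (2)·R2: [0, 0, -8, 10]
R4 ← R4 − (14/9)·R2: [0, 0, -40/3, -64/9]
R5 ← R5 − (2/3)·R2: [0, 0, -4, 11/3]
R4 ← R4 − (5/3)·R3: [0, 0, 0, -214/9]
R5 ← R5 − (1/2)·R3: [0, 0, 0, -4/3]
R5 ← R5 − (6/107)·R4: [0, 0, 0, 0]
4 pivots among 4 columns.
Every column is a pivot column, so the columns are linearly independent.

yes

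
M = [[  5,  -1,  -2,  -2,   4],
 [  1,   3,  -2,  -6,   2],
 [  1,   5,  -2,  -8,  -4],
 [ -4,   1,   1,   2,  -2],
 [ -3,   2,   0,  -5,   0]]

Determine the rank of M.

Row reduce to echelon form.
R2 ← R2 − (1/5)·R1: [0, 16/5, -8/5, -28/5, 6/5]
R3 ← R3 − (1/5)·R1: [0, 26/5, -8/5, -38/5, -24/5]
R4 ← R4 + (4/5)·R1: [0, 1/5, -3/5, 2/5, 6/5]
R5 ← R5 + (3/5)·R1: [0, 7/5, -6/5, -31/5, 12/5]
R3 ← R3 − (13/8)·R2: [0, 0, 1, 3/2, -27/4]
R4 ← R4 − (1/16)·R2: [0, 0, -1/2, 3/4, 9/8]
R5 ← R5 − (7/16)·R2: [0, 0, -1/2, -15/4, 15/8]
R4 ← R4 + (1/2)·R3: [0, 0, 0, 3/2, -9/4]
R5 ← R5 + (1/2)·R3: [0, 0, 0, -3, -3/2]
R5 ← R5 + (2)·R4: [0, 0, 0, 0, -6]
Echelon form has 5 nonzero rows, so rank(M) = 5.

5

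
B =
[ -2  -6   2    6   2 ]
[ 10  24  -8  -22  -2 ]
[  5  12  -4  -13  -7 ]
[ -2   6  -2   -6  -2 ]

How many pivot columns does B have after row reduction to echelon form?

Row reduce to echelon form.
R2 ← R2 + (5)·R1: [0, -6, 2, 8, 8]
R3 ← R3 + (5/2)·R1: [0, -3, 1, 2, -2]
R4 ← R4 − R1: [0, 12, -4, -12, -4]
R3 ← R3 − (1/2)·R2: [0, 0, 0, -2, -6]
R4 ← R4 + (2)·R2: [0, 0, 0, 4, 12]
R4 ← R4 + (2)·R3: [0, 0, 0, 0, 0]
Echelon form has 3 nonzero rows, so rank(B) = 3.
Each nonzero row contributes one pivot column: 3 pivot columns.

3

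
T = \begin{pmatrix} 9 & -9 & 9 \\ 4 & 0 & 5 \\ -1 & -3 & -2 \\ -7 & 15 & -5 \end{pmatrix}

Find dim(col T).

2

Row reduce to echelon form.
R2 ← R2 − (4/9)·R1: [0, 4, 1]
R3 ← R3 + (1/9)·R1: [0, -4, -1]
R4 ← R4 + (7/9)·R1: [0, 8, 2]
R3 ← R3 + R2: [0, 0, 0]
R4 ← R4 − (2)·R2: [0, 0, 0]
Echelon form has 2 nonzero rows, so rank(T) = 2.
The column space has dimension equal to the rank: 2.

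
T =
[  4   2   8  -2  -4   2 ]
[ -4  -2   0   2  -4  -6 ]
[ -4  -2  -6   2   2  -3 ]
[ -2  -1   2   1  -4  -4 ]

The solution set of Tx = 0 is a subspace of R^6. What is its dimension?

Row reduce to echelon form.
R2 ← R2 + R1: [0, 0, 8, 0, -8, -4]
R3 ← R3 + R1: [0, 0, 2, 0, -2, -1]
R4 ← R4 + (1/2)·R1: [0, 0, 6, 0, -6, -3]
R3 ← R3 − (1/4)·R2: [0, 0, 0, 0, 0, 0]
R4 ← R4 − (3/4)·R2: [0, 0, 0, 0, 0, 0]
2 nonzero rows, so rank(T) = 2.
T has 6 columns; by rank–nullity, nullity = 6 − 2 = 4.

4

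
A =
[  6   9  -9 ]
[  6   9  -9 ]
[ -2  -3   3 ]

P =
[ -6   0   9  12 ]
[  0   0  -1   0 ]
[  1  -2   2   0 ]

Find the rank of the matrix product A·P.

1

First compute AP:
[[-45,  18,  27,  72],
 [-45,  18,  27,  72],
 [ 15,  -6,  -9, -24]]
Now row reduce the product.
R2 ← R2 − R1: [0, 0, 0, 0]
R3 ← R3 + (1/3)·R1: [0, 0, 0, 0]
1 nonzero row, so rank(AP) = 1.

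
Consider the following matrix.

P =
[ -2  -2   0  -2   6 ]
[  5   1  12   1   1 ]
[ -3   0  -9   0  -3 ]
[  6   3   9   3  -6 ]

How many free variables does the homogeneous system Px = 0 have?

Row reduce to echelon form.
R2 ← R2 + (5/2)·R1: [0, -4, 12, -4, 16]
R3 ← R3 − (3/2)·R1: [0, 3, -9, 3, -12]
R4 ← R4 + (3)·R1: [0, -3, 9, -3, 12]
R3 ← R3 + (3/4)·R2: [0, 0, 0, 0, 0]
R4 ← R4 − (3/4)·R2: [0, 0, 0, 0, 0]
2 nonzero rows, so rank(P) = 2.
P has 5 columns; by rank–nullity, nullity = 5 − 2 = 3.

3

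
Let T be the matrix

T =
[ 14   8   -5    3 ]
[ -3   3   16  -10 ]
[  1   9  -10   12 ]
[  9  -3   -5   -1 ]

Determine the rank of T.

Row reduce to echelon form.
R2 ← R2 + (3/14)·R1: [0, 33/7, 209/14, -131/14]
R3 ← R3 − (1/14)·R1: [0, 59/7, -135/14, 165/14]
R4 ← R4 − (9/14)·R1: [0, -57/7, -25/14, -41/14]
R3 ← R3 − (59/33)·R2: [0, 0, -109/3, 941/33]
R4 ← R4 + (19/11)·R2: [0, 0, 24, -210/11]
R4 ← R4 + (72/109)·R3: [0, 0, 0, -306/1199]
Echelon form has 4 nonzero rows, so rank(T) = 4.

4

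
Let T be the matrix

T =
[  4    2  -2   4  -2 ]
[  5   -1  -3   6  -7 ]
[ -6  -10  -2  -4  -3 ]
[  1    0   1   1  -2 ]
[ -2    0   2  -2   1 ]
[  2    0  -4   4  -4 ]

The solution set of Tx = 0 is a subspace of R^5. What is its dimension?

Row reduce to echelon form.
R2 ← R2 − (5/4)·R1: [0, -7/2, -1/2, 1, -9/2]
R3 ← R3 + (3/2)·R1: [0, -7, -5, 2, -6]
R4 ← R4 − (1/4)·R1: [0, -1/2, 3/2, 0, -3/2]
R5 ← R5 + (1/2)·R1: [0, 1, 1, 0, 0]
R6 ← R6 − (1/2)·R1: [0, -1, -3, 2, -3]
R3 ← R3 − (2)·R2: [0, 0, -4, 0, 3]
R4 ← R4 − (1/7)·R2: [0, 0, 11/7, -1/7, -6/7]
R5 ← R5 + (2/7)·R2: [0, 0, 6/7, 2/7, -9/7]
R6 ← R6 − (2/7)·R2: [0, 0, -20/7, 12/7, -12/7]
R4 ← R4 + (11/28)·R3: [0, 0, 0, -1/7, 9/28]
R5 ← R5 + (3/14)·R3: [0, 0, 0, 2/7, -9/14]
R6 ← R6 − (5/7)·R3: [0, 0, 0, 12/7, -27/7]
R5 ← R5 + (2)·R4: [0, 0, 0, 0, 0]
R6 ← R6 + (12)·R4: [0, 0, 0, 0, 0]
4 nonzero rows, so rank(T) = 4.
T has 5 columns; by rank–nullity, nullity = 5 − 4 = 1.

1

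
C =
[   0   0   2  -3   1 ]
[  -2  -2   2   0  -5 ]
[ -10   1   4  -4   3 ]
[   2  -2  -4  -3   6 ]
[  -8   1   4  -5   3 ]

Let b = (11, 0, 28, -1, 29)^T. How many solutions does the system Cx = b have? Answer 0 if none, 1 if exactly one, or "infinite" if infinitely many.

1

Row reduce the augmented matrix [C | b].
Swap R1 ↔ R2
R3 ← R3 − (5)·R1: [0, 11, -6, -4, 28, 28]
R4 ← R4 + R1: [0, -4, -2, -3, 1, -1]
R5 ← R5 − (4)·R1: [0, 9, -4, -5, 23, 29]
Swap R2 ↔ R3
R4 ← R4 + (4/11)·R2: [0, 0, -46/11, -49/11, 123/11, 101/11]
R5 ← R5 − (9/11)·R2: [0, 0, 10/11, -19/11, 1/11, 67/11]
R4 ← R4 + (23/11)·R3: [0, 0, 0, -118/11, 146/11, 354/11]
R5 ← R5 − (5/11)·R3: [0, 0, 0, -4/11, -4/11, 12/11]
R5 ← R5 − (2/59)·R4: [0, 0, 0, 0, -48/59, 0]
The echelon form has 5 nonzero rows, and every pivot lies in the first 5 columns, so rank(C) = rank([C|b]) = 5.
The system is consistent.
rank = 5 = number of unknowns, so the solution is unique.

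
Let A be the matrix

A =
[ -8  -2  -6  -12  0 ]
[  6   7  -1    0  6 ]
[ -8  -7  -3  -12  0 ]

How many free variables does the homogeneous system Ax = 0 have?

2

Row reduce to echelon form.
R2 ← R2 + (3/4)·R1: [0, 11/2, -11/2, -9, 6]
R3 ← R3 − R1: [0, -5, 3, 0, 0]
R3 ← R3 + (10/11)·R2: [0, 0, -2, -90/11, 60/11]
3 nonzero rows, so rank(A) = 3.
A has 5 columns; by rank–nullity, nullity = 5 − 3 = 2.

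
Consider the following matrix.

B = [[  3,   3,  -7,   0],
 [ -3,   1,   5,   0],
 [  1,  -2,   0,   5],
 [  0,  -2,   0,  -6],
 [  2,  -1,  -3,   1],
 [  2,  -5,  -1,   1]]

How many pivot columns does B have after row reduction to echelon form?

Row reduce to echelon form.
R2 ← R2 + R1: [0, 4, -2, 0]
R3 ← R3 − (1/3)·R1: [0, -3, 7/3, 5]
R5 ← R5 − (2/3)·R1: [0, -3, 5/3, 1]
R6 ← R6 − (2/3)·R1: [0, -7, 11/3, 1]
R3 ← R3 + (3/4)·R2: [0, 0, 5/6, 5]
R4 ← R4 + (1/2)·R2: [0, 0, -1, -6]
R5 ← R5 + (3/4)·R2: [0, 0, 1/6, 1]
R6 ← R6 + (7/4)·R2: [0, 0, 1/6, 1]
R4 ← R4 + (6/5)·R3: [0, 0, 0, 0]
R5 ← R5 − (1/5)·R3: [0, 0, 0, 0]
R6 ← R6 − (1/5)·R3: [0, 0, 0, 0]
Echelon form has 3 nonzero rows, so rank(B) = 3.
Each nonzero row contributes one pivot column: 3 pivot columns.

3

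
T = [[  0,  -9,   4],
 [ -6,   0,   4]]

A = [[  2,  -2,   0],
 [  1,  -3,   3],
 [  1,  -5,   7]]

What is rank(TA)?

2

First compute TA:
[[ -5,   7,   1],
 [ -8,  -8,  28]]
Now row reduce the product.
R2 ← R2 − (8/5)·R1: [0, -96/5, 132/5]
2 nonzero rows, so rank(TA) = 2.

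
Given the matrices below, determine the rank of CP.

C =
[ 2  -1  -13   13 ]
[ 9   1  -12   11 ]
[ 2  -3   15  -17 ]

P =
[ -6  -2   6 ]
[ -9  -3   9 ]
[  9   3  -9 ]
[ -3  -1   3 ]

1

First compute CP:
[[-159, -53, 159],
 [-204, -68, 204],
 [201,  67, -201]]
Now row reduce the product.
R2 ← R2 − (68/53)·R1: [0, 0, 0]
R3 ← R3 + (67/53)·R1: [0, 0, 0]
1 nonzero row, so rank(CP) = 1.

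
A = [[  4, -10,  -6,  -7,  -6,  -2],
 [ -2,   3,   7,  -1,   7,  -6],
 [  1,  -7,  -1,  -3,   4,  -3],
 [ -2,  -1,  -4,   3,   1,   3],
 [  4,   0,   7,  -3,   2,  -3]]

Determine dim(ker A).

2

Row reduce to echelon form.
R2 ← R2 + (1/2)·R1: [0, -2, 4, -9/2, 4, -7]
R3 ← R3 − (1/4)·R1: [0, -9/2, 1/2, -5/4, 11/2, -5/2]
R4 ← R4 + (1/2)·R1: [0, -6, -7, -1/2, -2, 2]
R5 ← R5 − R1: [0, 10, 13, 4, 8, -1]
R3 ← R3 − (9/4)·R2: [0, 0, -17/2, 71/8, -7/2, 53/4]
R4 ← R4 − (3)·R2: [0, 0, -19, 13, -14, 23]
R5 ← R5 + (5)·R2: [0, 0, 33, -37/2, 28, -36]
R4 ← R4 − (38/17)·R3: [0, 0, 0, -465/68, -105/17, -225/34]
R5 ← R5 + (66/17)·R3: [0, 0, 0, 1085/68, 245/17, 525/34]
R5 ← R5 + (7/3)·R4: [0, 0, 0, 0, 0, 0]
4 nonzero rows, so rank(A) = 4.
A has 6 columns; by rank–nullity, nullity = 6 − 4 = 2.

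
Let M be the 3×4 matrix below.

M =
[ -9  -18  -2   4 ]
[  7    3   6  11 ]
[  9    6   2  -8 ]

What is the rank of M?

3

Row reduce to echelon form.
R2 ← R2 + (7/9)·R1: [0, -11, 40/9, 127/9]
R3 ← R3 + R1: [0, -12, 0, -4]
R3 ← R3 − (12/11)·R2: [0, 0, -160/33, -640/33]
Echelon form has 3 nonzero rows, so rank(M) = 3.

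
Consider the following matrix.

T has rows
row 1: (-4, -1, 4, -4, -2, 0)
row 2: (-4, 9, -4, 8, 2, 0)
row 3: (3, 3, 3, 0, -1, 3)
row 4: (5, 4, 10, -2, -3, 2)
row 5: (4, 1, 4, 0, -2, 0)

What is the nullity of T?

1

Row reduce to echelon form.
R2 ← R2 − R1: [0, 10, -8, 12, 4, 0]
R3 ← R3 + (3/4)·R1: [0, 9/4, 6, -3, -5/2, 3]
R4 ← R4 + (5/4)·R1: [0, 11/4, 15, -7, -11/2, 2]
R5 ← R5 + R1: [0, 0, 8, -4, -4, 0]
R3 ← R3 − (9/40)·R2: [0, 0, 39/5, -57/10, -17/5, 3]
R4 ← R4 − (11/40)·R2: [0, 0, 86/5, -103/10, -33/5, 2]
R4 ← R4 − (86/39)·R3: [0, 0, 0, 59/26, 35/39, -60/13]
R5 ← R5 − (40/39)·R3: [0, 0, 0, 24/13, -20/39, -40/13]
R5 ← R5 − (48/59)·R4: [0, 0, 0, 0, -220/177, 40/59]
5 nonzero rows, so rank(T) = 5.
T has 6 columns; by rank–nullity, nullity = 6 − 5 = 1.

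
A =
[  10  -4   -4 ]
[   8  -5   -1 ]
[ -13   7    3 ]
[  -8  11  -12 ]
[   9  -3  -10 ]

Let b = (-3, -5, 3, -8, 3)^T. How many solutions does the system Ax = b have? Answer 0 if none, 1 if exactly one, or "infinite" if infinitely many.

Row reduce the augmented matrix [A | b].
R2 ← R2 − (4/5)·R1: [0, -9/5, 11/5, -13/5]
R3 ← R3 + (13/10)·R1: [0, 9/5, -11/5, -9/10]
R4 ← R4 + (4/5)·R1: [0, 39/5, -76/5, -52/5]
R5 ← R5 − (9/10)·R1: [0, 3/5, -32/5, 57/10]
R3 ← R3 + R2: [0, 0, 0, -7/2]
R4 ← R4 + (13/3)·R2: [0, 0, -17/3, -65/3]
R5 ← R5 + (1/3)·R2: [0, 0, -17/3, 29/6]
Swap R3 ↔ R4
R5 ← R5 − R3: [0, 0, 0, 53/2]
R5 ← R5 + (53/7)·R4: [0, 0, 0, 0]
The echelon form has 4 nonzero rows; the last pivot sits in the augmented column, so rank(A) = 3 but rank([A|b]) = 4.
Since the ranks differ, the system is inconsistent.
It has no solutions.

0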